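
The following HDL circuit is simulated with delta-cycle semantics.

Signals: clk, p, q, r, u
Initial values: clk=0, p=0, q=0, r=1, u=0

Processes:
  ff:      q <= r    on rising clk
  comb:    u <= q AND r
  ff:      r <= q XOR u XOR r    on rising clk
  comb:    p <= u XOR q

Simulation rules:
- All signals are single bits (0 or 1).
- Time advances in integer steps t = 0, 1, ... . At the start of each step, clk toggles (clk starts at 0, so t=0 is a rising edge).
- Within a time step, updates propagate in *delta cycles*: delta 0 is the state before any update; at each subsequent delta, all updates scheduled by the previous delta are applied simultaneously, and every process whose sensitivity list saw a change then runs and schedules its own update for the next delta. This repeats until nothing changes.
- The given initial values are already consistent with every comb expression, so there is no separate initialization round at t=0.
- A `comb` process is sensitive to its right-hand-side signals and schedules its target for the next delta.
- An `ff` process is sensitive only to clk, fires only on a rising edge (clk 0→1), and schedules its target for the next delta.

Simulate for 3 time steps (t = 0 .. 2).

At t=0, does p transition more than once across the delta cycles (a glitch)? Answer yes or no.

t0.Δ0 q=0 u=0 p=0 clk=0 r=1
t0.Δ1 q=0 u=0 p=0 clk=1 r=1
t0.Δ2 q=1 u=0 p=0 clk=1 r=1
t0.Δ3 q=1 u=1 p=1 clk=1 r=1
t0.Δ4 q=1 u=1 p=0 clk=1 r=1
t1.Δ0 q=1 u=1 p=0 clk=1 r=1
t1.Δ1 q=1 u=1 p=0 clk=0 r=1
t2.Δ0 q=1 u=1 p=0 clk=0 r=1
t2.Δ1 q=1 u=1 p=0 clk=1 r=1

yes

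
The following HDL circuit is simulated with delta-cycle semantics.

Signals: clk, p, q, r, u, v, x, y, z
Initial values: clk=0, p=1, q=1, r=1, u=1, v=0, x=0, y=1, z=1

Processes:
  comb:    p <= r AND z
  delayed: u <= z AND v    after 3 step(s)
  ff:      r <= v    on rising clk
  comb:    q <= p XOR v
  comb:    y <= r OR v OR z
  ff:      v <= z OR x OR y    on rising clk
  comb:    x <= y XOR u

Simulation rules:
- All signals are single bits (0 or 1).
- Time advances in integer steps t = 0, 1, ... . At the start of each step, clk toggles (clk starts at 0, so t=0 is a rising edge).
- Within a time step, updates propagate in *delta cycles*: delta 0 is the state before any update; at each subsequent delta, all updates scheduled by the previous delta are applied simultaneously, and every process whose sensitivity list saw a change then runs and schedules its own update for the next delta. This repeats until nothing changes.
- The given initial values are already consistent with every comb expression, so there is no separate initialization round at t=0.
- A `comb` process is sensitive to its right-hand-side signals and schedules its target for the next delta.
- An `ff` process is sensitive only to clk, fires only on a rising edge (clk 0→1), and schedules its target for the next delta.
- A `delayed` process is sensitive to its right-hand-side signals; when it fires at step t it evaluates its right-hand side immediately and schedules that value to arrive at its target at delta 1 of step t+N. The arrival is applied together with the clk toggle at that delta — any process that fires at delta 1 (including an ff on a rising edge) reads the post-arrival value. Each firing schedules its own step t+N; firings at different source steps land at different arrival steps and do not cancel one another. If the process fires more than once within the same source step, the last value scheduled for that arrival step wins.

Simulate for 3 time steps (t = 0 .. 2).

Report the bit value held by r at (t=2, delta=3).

[bits: x,q,y,z,clk,r,p,u,v]
t=0: Δ0=011101110 Δ1=011111110 Δ2=011110111 Δ3=001110011 Δ4=011110011 | 4Δ
t=1: Δ0=011110011 Δ1=011100011 | 1Δ
t=2: Δ0=011100011 Δ1=011110011 Δ2=011111011 Δ3=011111111 Δ4=001111111 | 4Δ

1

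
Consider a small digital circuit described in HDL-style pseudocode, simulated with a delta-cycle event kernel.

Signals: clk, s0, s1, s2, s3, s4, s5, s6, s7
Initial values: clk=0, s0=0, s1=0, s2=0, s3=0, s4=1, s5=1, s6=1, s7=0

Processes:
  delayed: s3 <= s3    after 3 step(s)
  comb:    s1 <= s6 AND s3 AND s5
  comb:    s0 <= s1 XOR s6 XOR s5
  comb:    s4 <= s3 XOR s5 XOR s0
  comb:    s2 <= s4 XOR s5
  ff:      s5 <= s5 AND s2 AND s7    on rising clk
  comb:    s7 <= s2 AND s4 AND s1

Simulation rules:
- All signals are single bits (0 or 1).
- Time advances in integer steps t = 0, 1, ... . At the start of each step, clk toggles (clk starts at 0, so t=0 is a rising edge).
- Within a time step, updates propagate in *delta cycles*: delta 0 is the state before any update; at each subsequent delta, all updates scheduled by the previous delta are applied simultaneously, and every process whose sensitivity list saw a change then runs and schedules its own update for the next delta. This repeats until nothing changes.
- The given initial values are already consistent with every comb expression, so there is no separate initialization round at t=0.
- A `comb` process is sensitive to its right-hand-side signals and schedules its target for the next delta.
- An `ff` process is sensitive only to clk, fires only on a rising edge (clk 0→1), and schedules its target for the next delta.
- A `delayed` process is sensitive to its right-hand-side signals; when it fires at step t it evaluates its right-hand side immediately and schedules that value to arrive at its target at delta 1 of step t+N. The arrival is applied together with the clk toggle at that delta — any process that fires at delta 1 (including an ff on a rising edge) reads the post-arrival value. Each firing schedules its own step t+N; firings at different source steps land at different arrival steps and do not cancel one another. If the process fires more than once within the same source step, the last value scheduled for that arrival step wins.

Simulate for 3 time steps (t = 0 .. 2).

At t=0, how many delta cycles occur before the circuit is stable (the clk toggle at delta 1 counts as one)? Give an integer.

5

t=0 Δ0: s5=1 s1=0 s2=0 s0=0 s4=1 clk=0 s7=0 s6=1 s3=0
  Δ1: clk:0→1
  Δ2: s5:1→0
  Δ3: s2:0→1, s0:0→1, s4:1→0
  Δ4: s2:1→0, s4:0→1
  Δ5: s2:0→1
  (5Δ to stable)
t=1 Δ0: s5=0 s1=0 s2=1 s0=1 s4=1 clk=1 s7=0 s6=1 s3=0
  Δ1: clk:1→0
  (1Δ to stable)
t=2 Δ0: s5=0 s1=0 s2=1 s0=1 s4=1 clk=0 s7=0 s6=1 s3=0
  Δ1: clk:0→1
  (1Δ to stable)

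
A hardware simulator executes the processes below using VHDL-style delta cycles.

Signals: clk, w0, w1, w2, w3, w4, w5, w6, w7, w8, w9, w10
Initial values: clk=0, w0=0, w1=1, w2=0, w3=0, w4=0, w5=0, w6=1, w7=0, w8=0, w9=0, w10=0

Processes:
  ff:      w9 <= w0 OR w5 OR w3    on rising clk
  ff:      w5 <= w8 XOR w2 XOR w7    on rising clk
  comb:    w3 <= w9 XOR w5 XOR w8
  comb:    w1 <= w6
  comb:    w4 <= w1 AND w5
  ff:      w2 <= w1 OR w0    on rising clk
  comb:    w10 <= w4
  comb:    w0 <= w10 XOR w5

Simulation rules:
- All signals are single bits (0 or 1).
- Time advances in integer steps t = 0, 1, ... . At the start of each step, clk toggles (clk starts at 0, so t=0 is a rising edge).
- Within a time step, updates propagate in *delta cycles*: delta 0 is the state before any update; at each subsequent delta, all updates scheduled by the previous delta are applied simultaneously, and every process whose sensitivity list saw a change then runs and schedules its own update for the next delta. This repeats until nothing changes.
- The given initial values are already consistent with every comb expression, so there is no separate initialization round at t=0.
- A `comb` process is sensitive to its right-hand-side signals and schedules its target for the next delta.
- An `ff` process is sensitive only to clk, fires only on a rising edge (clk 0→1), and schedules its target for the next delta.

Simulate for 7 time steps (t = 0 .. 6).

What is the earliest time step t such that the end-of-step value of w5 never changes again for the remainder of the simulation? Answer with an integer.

2

t=0 Δ0: w6=1 w8=0 w5=0 clk=0 w10=0 w1=1 w9=0 w3=0 w0=0 w4=0 w7=0 w2=0
  Δ1: clk:0→1
  Δ2: w2:0→1
  (2Δ to stable)
t=1 Δ0: w6=1 w8=0 w5=0 clk=1 w10=0 w1=1 w9=0 w3=0 w0=0 w4=0 w7=0 w2=1
  Δ1: clk:1→0
  (1Δ to stable)
t=2 Δ0: w6=1 w8=0 w5=0 clk=0 w10=0 w1=1 w9=0 w3=0 w0=0 w4=0 w7=0 w2=1
  Δ1: clk:0→1
  Δ2: w5:0→1
  Δ3: w3:0→1, w0:0→1, w4:0→1
  Δ4: w10:0→1
  Δ5: w0:1→0
  (5Δ to stable)
t=3 Δ0: w6=1 w8=0 w5=1 clk=1 w10=1 w1=1 w9=0 w3=1 w0=0 w4=1 w7=0 w2=1
  Δ1: clk:1→0
  (1Δ to stable)
t=4 Δ0: w6=1 w8=0 w5=1 clk=0 w10=1 w1=1 w9=0 w3=1 w0=0 w4=1 w7=0 w2=1
  Δ1: clk:0→1
  Δ2: w9:0→1
  Δ3: w3:1→0
  (3Δ to stable)
t=5 Δ0: w6=1 w8=0 w5=1 clk=1 w10=1 w1=1 w9=1 w3=0 w0=0 w4=1 w7=0 w2=1
  Δ1: clk:1→0
  (1Δ to stable)
t=6 Δ0: w6=1 w8=0 w5=1 clk=0 w10=1 w1=1 w9=1 w3=0 w0=0 w4=1 w7=0 w2=1
  Δ1: clk:0→1
  (1Δ to stable)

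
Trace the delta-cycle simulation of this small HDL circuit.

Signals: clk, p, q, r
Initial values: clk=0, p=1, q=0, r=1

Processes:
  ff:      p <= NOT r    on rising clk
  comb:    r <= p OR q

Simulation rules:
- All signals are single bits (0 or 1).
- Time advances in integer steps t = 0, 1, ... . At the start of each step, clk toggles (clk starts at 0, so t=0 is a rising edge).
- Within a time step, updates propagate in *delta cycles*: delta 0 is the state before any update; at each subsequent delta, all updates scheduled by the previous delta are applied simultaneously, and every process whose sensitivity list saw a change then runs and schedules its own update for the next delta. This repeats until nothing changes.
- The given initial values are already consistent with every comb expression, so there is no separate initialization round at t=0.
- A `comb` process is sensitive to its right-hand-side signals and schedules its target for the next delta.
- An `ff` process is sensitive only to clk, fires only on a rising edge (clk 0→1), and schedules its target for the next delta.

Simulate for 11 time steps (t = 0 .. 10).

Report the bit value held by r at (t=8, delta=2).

t0.Δ0 q=0 p=1 clk=0 r=1
t0.Δ1 q=0 p=1 clk=1 r=1
t0.Δ2 q=0 p=0 clk=1 r=1
t0.Δ3 q=0 p=0 clk=1 r=0
t1.Δ0 q=0 p=0 clk=1 r=0
t1.Δ1 q=0 p=0 clk=0 r=0
t2.Δ0 q=0 p=0 clk=0 r=0
t2.Δ1 q=0 p=0 clk=1 r=0
t2.Δ2 q=0 p=1 clk=1 r=0
t2.Δ3 q=0 p=1 clk=1 r=1
t3.Δ0 q=0 p=1 clk=1 r=1
t3.Δ1 q=0 p=1 clk=0 r=1
t4.Δ0 q=0 p=1 clk=0 r=1
t4.Δ1 q=0 p=1 clk=1 r=1
t4.Δ2 q=0 p=0 clk=1 r=1
t4.Δ3 q=0 p=0 clk=1 r=0
t5.Δ0 q=0 p=0 clk=1 r=0
t5.Δ1 q=0 p=0 clk=0 r=0
t6.Δ0 q=0 p=0 clk=0 r=0
t6.Δ1 q=0 p=0 clk=1 r=0
t6.Δ2 q=0 p=1 clk=1 r=0
t6.Δ3 q=0 p=1 clk=1 r=1
t7.Δ0 q=0 p=1 clk=1 r=1
t7.Δ1 q=0 p=1 clk=0 r=1
t8.Δ0 q=0 p=1 clk=0 r=1
t8.Δ1 q=0 p=1 clk=1 r=1
t8.Δ2 q=0 p=0 clk=1 r=1
t8.Δ3 q=0 p=0 clk=1 r=0
t9.Δ0 q=0 p=0 clk=1 r=0
t9.Δ1 q=0 p=0 clk=0 r=0
t10.Δ0 q=0 p=0 clk=0 r=0
t10.Δ1 q=0 p=0 clk=1 r=0
t10.Δ2 q=0 p=1 clk=1 r=0
t10.Δ3 q=0 p=1 clk=1 r=1

1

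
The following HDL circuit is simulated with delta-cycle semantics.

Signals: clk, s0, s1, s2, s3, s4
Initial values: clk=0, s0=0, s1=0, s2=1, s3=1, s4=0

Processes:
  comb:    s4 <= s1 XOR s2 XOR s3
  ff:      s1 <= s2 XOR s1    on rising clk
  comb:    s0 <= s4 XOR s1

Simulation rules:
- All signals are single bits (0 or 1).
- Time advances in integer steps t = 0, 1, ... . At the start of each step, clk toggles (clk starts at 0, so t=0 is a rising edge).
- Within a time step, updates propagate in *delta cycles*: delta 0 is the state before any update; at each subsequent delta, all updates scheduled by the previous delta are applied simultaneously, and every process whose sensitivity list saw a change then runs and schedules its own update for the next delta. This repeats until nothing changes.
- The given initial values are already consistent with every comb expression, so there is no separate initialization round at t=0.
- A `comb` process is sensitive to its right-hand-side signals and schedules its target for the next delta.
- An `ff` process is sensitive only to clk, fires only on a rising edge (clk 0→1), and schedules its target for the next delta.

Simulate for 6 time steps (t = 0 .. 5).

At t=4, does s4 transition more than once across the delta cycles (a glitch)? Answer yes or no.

no

t=0 Δ0: clk=0 s1=0 s3=1 s0=0 s2=1 s4=0
  Δ1: clk:0→1
  Δ2: s1:0→1
  Δ3: s0:0→1, s4:0→1
  Δ4: s0:1→0
  (4Δ to stable)
t=1 Δ0: clk=1 s1=1 s3=1 s0=0 s2=1 s4=1
  Δ1: clk:1→0
  (1Δ to stable)
t=2 Δ0: clk=0 s1=1 s3=1 s0=0 s2=1 s4=1
  Δ1: clk:0→1
  Δ2: s1:1→0
  Δ3: s0:0→1, s4:1→0
  Δ4: s0:1→0
  (4Δ to stable)
t=3 Δ0: clk=1 s1=0 s3=1 s0=0 s2=1 s4=0
  Δ1: clk:1→0
  (1Δ to stable)
t=4 Δ0: clk=0 s1=0 s3=1 s0=0 s2=1 s4=0
  Δ1: clk:0→1
  Δ2: s1:0→1
  Δ3: s0:0→1, s4:0→1
  Δ4: s0:1→0
  (4Δ to stable)
t=5 Δ0: clk=1 s1=1 s3=1 s0=0 s2=1 s4=1
  Δ1: clk:1→0
  (1Δ to stable)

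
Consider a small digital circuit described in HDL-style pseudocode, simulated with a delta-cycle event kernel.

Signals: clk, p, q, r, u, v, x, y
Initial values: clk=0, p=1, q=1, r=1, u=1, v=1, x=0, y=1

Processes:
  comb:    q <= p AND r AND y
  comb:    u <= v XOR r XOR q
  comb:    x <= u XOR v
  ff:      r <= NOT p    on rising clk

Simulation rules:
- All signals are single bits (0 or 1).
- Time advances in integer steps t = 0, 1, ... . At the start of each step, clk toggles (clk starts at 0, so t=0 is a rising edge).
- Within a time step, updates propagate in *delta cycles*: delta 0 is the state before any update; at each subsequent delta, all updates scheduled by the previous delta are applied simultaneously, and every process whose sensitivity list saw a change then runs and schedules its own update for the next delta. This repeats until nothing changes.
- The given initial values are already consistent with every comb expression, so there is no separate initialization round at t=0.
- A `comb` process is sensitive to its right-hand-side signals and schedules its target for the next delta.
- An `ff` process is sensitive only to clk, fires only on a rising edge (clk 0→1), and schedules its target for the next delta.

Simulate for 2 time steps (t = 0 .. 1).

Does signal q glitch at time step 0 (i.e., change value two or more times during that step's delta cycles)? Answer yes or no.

t0.Δ0 y=1 clk=0 x=0 p=1 u=1 r=1 q=1 v=1
t0.Δ1 y=1 clk=1 x=0 p=1 u=1 r=1 q=1 v=1
t0.Δ2 y=1 clk=1 x=0 p=1 u=1 r=0 q=1 v=1
t0.Δ3 y=1 clk=1 x=0 p=1 u=0 r=0 q=0 v=1
t0.Δ4 y=1 clk=1 x=1 p=1 u=1 r=0 q=0 v=1
t0.Δ5 y=1 clk=1 x=0 p=1 u=1 r=0 q=0 v=1
t1.Δ0 y=1 clk=1 x=0 p=1 u=1 r=0 q=0 v=1
t1.Δ1 y=1 clk=0 x=0 p=1 u=1 r=0 q=0 v=1

no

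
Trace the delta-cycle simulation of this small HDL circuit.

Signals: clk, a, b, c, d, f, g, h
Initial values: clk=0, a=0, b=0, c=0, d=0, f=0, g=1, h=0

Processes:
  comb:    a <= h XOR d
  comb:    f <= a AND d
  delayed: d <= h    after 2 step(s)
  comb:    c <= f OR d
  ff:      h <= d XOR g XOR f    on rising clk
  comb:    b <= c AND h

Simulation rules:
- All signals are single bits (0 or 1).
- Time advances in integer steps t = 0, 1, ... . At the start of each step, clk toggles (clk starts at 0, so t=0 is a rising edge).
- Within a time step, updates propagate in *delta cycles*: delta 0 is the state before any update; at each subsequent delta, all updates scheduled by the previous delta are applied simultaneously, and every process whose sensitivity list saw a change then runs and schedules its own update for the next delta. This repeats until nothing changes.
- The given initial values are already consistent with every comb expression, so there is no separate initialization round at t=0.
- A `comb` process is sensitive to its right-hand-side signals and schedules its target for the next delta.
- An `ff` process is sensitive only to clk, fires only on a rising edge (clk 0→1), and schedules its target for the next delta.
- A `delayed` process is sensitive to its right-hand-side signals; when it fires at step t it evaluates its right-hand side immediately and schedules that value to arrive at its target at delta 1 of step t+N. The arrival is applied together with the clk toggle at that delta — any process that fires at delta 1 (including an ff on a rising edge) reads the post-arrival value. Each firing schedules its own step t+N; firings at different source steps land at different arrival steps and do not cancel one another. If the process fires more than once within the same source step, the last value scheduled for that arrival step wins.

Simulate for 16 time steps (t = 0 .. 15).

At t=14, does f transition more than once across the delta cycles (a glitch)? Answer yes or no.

t=0 Δ0: c=0 clk=0 b=0 h=0 d=0 f=0 g=1 a=0
  Δ1: clk:0→1
  Δ2: h:0→1
  Δ3: a:0→1
  (3Δ to stable)
t=1 Δ0: c=0 clk=1 b=0 h=1 d=0 f=0 g=1 a=1
  Δ1: clk:1→0
  (1Δ to stable)
t=2 Δ0: c=0 clk=0 b=0 h=1 d=0 f=0 g=1 a=1
  Δ1: clk:0→1, d:0→1
  Δ2: c:0→1, h:1→0, f:0→1, a:1→0
  Δ3: f:1→0, a:0→1
  Δ4: f:0→1
  (4Δ to stable)
t=3 Δ0: c=1 clk=1 b=0 h=0 d=1 f=1 g=1 a=1
  Δ1: clk:1→0
  (1Δ to stable)
t=4 Δ0: c=1 clk=0 b=0 h=0 d=1 f=1 g=1 a=1
  Δ1: clk:0→1, d:1→0
  Δ2: f:1→0, a:1→0
  Δ3: c:1→0
  (3Δ to stable)
t=5 Δ0: c=0 clk=1 b=0 h=0 d=0 f=0 g=1 a=0
  Δ1: clk:1→0
  (1Δ to stable)
t=6 Δ0: c=0 clk=0 b=0 h=0 d=0 f=0 g=1 a=0
  Δ1: clk:0→1
  Δ2: h:0→1
  Δ3: a:0→1
  (3Δ to stable)
t=7 Δ0: c=0 clk=1 b=0 h=1 d=0 f=0 g=1 a=1
  Δ1: clk:1→0
  (1Δ to stable)
t=8 Δ0: c=0 clk=0 b=0 h=1 d=0 f=0 g=1 a=1
  Δ1: clk:0→1, d:0→1
  Δ2: c:0→1, h:1→0, f:0→1, a:1→0
  Δ3: f:1→0, a:0→1
  Δ4: f:0→1
  (4Δ to stable)
t=9 Δ0: c=1 clk=1 b=0 h=0 d=1 f=1 g=1 a=1
  Δ1: clk:1→0
  (1Δ to stable)
t=10 Δ0: c=1 clk=0 b=0 h=0 d=1 f=1 g=1 a=1
  Δ1: clk:0→1, d:1→0
  Δ2: f:1→0, a:1→0
  Δ3: c:1→0
  (3Δ to stable)
t=11 Δ0: c=0 clk=1 b=0 h=0 d=0 f=0 g=1 a=0
  Δ1: clk:1→0
  (1Δ to stable)
t=12 Δ0: c=0 clk=0 b=0 h=0 d=0 f=0 g=1 a=0
  Δ1: clk:0→1
  Δ2: h:0→1
  Δ3: a:0→1
  (3Δ to stable)
t=13 Δ0: c=0 clk=1 b=0 h=1 d=0 f=0 g=1 a=1
  Δ1: clk:1→0
  (1Δ to stable)
t=14 Δ0: c=0 clk=0 b=0 h=1 d=0 f=0 g=1 a=1
  Δ1: clk:0→1, d:0→1
  Δ2: c:0→1, h:1→0, f:0→1, a:1→0
  Δ3: f:1→0, a:0→1
  Δ4: f:0→1
  (4Δ to stable)
t=15 Δ0: c=1 clk=1 b=0 h=0 d=1 f=1 g=1 a=1
  Δ1: clk:1→0
  (1Δ to stable)

yes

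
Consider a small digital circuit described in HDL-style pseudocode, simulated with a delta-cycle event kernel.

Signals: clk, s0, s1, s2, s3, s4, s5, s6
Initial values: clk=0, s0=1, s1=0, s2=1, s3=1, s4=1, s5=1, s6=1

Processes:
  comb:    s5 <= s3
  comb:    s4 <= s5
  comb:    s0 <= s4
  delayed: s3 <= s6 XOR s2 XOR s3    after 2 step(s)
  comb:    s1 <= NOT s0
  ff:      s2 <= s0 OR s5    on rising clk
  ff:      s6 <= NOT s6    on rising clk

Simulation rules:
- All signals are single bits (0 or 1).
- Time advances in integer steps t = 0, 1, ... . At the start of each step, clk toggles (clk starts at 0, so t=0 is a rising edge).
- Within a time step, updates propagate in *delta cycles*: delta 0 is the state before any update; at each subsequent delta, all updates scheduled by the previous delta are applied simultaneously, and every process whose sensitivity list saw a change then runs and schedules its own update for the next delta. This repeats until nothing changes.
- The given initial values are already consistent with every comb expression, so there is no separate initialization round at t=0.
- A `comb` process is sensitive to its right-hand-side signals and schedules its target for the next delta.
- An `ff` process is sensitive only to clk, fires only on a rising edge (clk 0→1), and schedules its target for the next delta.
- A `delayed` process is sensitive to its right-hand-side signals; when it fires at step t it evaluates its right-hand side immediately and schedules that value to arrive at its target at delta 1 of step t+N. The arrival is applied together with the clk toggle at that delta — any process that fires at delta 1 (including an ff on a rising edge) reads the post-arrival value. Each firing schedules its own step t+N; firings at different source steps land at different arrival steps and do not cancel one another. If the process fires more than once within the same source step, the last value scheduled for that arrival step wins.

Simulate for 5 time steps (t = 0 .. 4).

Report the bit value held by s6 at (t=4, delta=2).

0

t0.Δ0 s1=0 s6=1 s0=1 clk=0 s2=1 s5=1 s4=1 s3=1
t0.Δ1 s1=0 s6=1 s0=1 clk=1 s2=1 s5=1 s4=1 s3=1
t0.Δ2 s1=0 s6=0 s0=1 clk=1 s2=1 s5=1 s4=1 s3=1
t1.Δ0 s1=0 s6=0 s0=1 clk=1 s2=1 s5=1 s4=1 s3=1
t1.Δ1 s1=0 s6=0 s0=1 clk=0 s2=1 s5=1 s4=1 s3=1
t2.Δ0 s1=0 s6=0 s0=1 clk=0 s2=1 s5=1 s4=1 s3=1
t2.Δ1 s1=0 s6=0 s0=1 clk=1 s2=1 s5=1 s4=1 s3=0
t2.Δ2 s1=0 s6=1 s0=1 clk=1 s2=1 s5=0 s4=1 s3=0
t2.Δ3 s1=0 s6=1 s0=1 clk=1 s2=1 s5=0 s4=0 s3=0
t2.Δ4 s1=0 s6=1 s0=0 clk=1 s2=1 s5=0 s4=0 s3=0
t2.Δ5 s1=1 s6=1 s0=0 clk=1 s2=1 s5=0 s4=0 s3=0
t3.Δ0 s1=1 s6=1 s0=0 clk=1 s2=1 s5=0 s4=0 s3=0
t3.Δ1 s1=1 s6=1 s0=0 clk=0 s2=1 s5=0 s4=0 s3=0
t4.Δ0 s1=1 s6=1 s0=0 clk=0 s2=1 s5=0 s4=0 s3=0
t4.Δ1 s1=1 s6=1 s0=0 clk=1 s2=1 s5=0 s4=0 s3=0
t4.Δ2 s1=1 s6=0 s0=0 clk=1 s2=0 s5=0 s4=0 s3=0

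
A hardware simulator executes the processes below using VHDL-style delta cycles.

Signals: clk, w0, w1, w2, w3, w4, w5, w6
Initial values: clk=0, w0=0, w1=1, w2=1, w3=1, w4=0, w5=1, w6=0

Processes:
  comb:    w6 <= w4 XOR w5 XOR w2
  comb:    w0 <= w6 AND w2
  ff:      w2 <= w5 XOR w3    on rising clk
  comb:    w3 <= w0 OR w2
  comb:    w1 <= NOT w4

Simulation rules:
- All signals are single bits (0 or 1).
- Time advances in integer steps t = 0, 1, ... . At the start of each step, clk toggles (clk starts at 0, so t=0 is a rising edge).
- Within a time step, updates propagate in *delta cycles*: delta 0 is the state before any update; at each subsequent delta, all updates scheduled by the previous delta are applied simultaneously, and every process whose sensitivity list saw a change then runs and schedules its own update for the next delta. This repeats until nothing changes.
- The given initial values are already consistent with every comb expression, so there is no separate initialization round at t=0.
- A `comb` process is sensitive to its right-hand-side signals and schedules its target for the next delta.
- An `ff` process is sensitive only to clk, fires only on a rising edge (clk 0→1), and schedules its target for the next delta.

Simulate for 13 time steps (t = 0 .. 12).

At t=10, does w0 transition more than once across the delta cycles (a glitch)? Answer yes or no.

t=0 Δ0: w2=1 clk=0 w0=0 w5=1 w6=0 w4=0 w1=1 w3=1
  Δ1: clk:0→1
  Δ2: w2:1→0
  Δ3: w6:0→1, w3:1→0
  (3Δ to stable)
t=1 Δ0: w2=0 clk=1 w0=0 w5=1 w6=1 w4=0 w1=1 w3=0
  Δ1: clk:1→0
  (1Δ to stable)
t=2 Δ0: w2=0 clk=0 w0=0 w5=1 w6=1 w4=0 w1=1 w3=0
  Δ1: clk:0→1
  Δ2: w2:0→1
  Δ3: w0:0→1, w6:1→0, w3:0→1
  Δ4: w0:1→0
  (4Δ to stable)
t=3 Δ0: w2=1 clk=1 w0=0 w5=1 w6=0 w4=0 w1=1 w3=1
  Δ1: clk:1→0
  (1Δ to stable)
t=4 Δ0: w2=1 clk=0 w0=0 w5=1 w6=0 w4=0 w1=1 w3=1
  Δ1: clk:0→1
  Δ2: w2:1→0
  Δ3: w6:0→1, w3:1→0
  (3Δ to stable)
t=5 Δ0: w2=0 clk=1 w0=0 w5=1 w6=1 w4=0 w1=1 w3=0
  Δ1: clk:1→0
  (1Δ to stable)
t=6 Δ0: w2=0 clk=0 w0=0 w5=1 w6=1 w4=0 w1=1 w3=0
  Δ1: clk:0→1
  Δ2: w2:0→1
  Δ3: w0:0→1, w6:1→0, w3:0→1
  Δ4: w0:1→0
  (4Δ to stable)
t=7 Δ0: w2=1 clk=1 w0=0 w5=1 w6=0 w4=0 w1=1 w3=1
  Δ1: clk:1→0
  (1Δ to stable)
t=8 Δ0: w2=1 clk=0 w0=0 w5=1 w6=0 w4=0 w1=1 w3=1
  Δ1: clk:0→1
  Δ2: w2:1→0
  Δ3: w6:0→1, w3:1→0
  (3Δ to stable)
t=9 Δ0: w2=0 clk=1 w0=0 w5=1 w6=1 w4=0 w1=1 w3=0
  Δ1: clk:1→0
  (1Δ to stable)
t=10 Δ0: w2=0 clk=0 w0=0 w5=1 w6=1 w4=0 w1=1 w3=0
  Δ1: clk:0→1
  Δ2: w2:0→1
  Δ3: w0:0→1, w6:1→0, w3:0→1
  Δ4: w0:1→0
  (4Δ to stable)
t=11 Δ0: w2=1 clk=1 w0=0 w5=1 w6=0 w4=0 w1=1 w3=1
  Δ1: clk:1→0
  (1Δ to stable)
t=12 Δ0: w2=1 clk=0 w0=0 w5=1 w6=0 w4=0 w1=1 w3=1
  Δ1: clk:0→1
  Δ2: w2:1→0
  Δ3: w6:0→1, w3:1→0
  (3Δ to stable)

yes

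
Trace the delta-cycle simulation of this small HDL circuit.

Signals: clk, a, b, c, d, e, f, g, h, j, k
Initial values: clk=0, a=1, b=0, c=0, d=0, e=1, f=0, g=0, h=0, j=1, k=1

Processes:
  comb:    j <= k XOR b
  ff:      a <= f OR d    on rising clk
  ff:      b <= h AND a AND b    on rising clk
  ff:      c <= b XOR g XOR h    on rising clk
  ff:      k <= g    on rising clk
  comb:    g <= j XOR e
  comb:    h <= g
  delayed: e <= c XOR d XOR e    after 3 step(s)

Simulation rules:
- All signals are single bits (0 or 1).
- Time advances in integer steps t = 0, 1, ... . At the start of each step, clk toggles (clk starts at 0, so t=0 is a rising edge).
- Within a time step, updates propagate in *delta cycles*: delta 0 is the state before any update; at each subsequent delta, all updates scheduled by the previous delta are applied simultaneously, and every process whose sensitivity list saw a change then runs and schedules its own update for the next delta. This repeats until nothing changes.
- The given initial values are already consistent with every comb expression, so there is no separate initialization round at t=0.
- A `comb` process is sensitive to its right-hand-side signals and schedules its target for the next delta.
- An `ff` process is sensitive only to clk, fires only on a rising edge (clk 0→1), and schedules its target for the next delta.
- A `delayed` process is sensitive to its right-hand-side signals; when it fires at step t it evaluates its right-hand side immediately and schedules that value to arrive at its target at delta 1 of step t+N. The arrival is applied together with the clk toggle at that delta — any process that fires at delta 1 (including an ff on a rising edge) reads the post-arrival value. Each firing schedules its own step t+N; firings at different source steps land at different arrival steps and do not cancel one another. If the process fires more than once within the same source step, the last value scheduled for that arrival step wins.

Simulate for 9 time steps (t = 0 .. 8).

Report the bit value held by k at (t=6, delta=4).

1

t=0 Δ0: h=0 b=0 j=1 clk=0 d=0 c=0 a=1 f=0 g=0 k=1 e=1
  Δ1: clk:0→1
  Δ2: a:1→0, k:1→0
  Δ3: j:1→0
  Δ4: g:0→1
  Δ5: h:0→1
  (5Δ to stable)
t=1 Δ0: h=1 b=0 j=0 clk=1 d=0 c=0 a=0 f=0 g=1 k=0 e=1
  Δ1: clk:1→0
  (1Δ to stable)
t=2 Δ0: h=1 b=0 j=0 clk=0 d=0 c=0 a=0 f=0 g=1 k=0 e=1
  Δ1: clk:0→1
  Δ2: k:0→1
  Δ3: j:0→1
  Δ4: g:1→0
  Δ5: h:1→0
  (5Δ to stable)
t=3 Δ0: h=0 b=0 j=1 clk=1 d=0 c=0 a=0 f=0 g=0 k=1 e=1
  Δ1: clk:1→0
  (1Δ to stable)
t=4 Δ0: h=0 b=0 j=1 clk=0 d=0 c=0 a=0 f=0 g=0 k=1 e=1
  Δ1: clk:0→1
  Δ2: k:1→0
  Δ3: j:1→0
  Δ4: g:0→1
  Δ5: h:0→1
  (5Δ to stable)
t=5 Δ0: h=1 b=0 j=0 clk=1 d=0 c=0 a=0 f=0 g=1 k=0 e=1
  Δ1: clk:1→0
  (1Δ to stable)
t=6 Δ0: h=1 b=0 j=0 clk=0 d=0 c=0 a=0 f=0 g=1 k=0 e=1
  Δ1: clk:0→1
  Δ2: k:0→1
  Δ3: j:0→1
  Δ4: g:1→0
  Δ5: h:1→0
  (5Δ to stable)
t=7 Δ0: h=0 b=0 j=1 clk=1 d=0 c=0 a=0 f=0 g=0 k=1 e=1
  Δ1: clk:1→0
  (1Δ to stable)
t=8 Δ0: h=0 b=0 j=1 clk=0 d=0 c=0 a=0 f=0 g=0 k=1 e=1
  Δ1: clk:0→1
  Δ2: k:1→0
  Δ3: j:1→0
  Δ4: g:0→1
  Δ5: h:0→1
  (5Δ to stable)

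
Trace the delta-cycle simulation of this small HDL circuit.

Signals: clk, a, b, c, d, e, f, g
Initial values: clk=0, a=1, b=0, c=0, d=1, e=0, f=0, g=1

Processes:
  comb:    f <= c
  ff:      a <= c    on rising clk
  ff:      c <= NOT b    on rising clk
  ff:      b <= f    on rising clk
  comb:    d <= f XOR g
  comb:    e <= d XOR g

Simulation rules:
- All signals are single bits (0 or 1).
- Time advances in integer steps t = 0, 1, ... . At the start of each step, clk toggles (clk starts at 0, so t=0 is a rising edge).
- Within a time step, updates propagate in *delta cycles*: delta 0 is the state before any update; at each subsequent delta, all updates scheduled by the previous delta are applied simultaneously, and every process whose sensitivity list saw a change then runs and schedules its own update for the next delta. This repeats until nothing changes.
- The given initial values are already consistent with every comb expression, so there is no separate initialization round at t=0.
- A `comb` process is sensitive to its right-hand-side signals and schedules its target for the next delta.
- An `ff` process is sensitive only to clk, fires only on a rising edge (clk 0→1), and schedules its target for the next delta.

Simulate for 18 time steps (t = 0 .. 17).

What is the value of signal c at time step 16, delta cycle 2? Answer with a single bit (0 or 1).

1

t=0 Δ0: e=0 c=0 d=1 g=1 a=1 f=0 clk=0 b=0
  Δ1: clk:0→1
  Δ2: c:0→1, a:1→0
  Δ3: f:0→1
  Δ4: d:1→0
  Δ5: e:0→1
  (5Δ to stable)
t=1 Δ0: e=1 c=1 d=0 g=1 a=0 f=1 clk=1 b=0
  Δ1: clk:1→0
  (1Δ to stable)
t=2 Δ0: e=1 c=1 d=0 g=1 a=0 f=1 clk=0 b=0
  Δ1: clk:0→1
  Δ2: a:0→1, b:0→1
  (2Δ to stable)
t=3 Δ0: e=1 c=1 d=0 g=1 a=1 f=1 clk=1 b=1
  Δ1: clk:1→0
  (1Δ to stable)
t=4 Δ0: e=1 c=1 d=0 g=1 a=1 f=1 clk=0 b=1
  Δ1: clk:0→1
  Δ2: c:1→0
  Δ3: f:1→0
  Δ4: d:0→1
  Δ5: e:1→0
  (5Δ to stable)
t=5 Δ0: e=0 c=0 d=1 g=1 a=1 f=0 clk=1 b=1
  Δ1: clk:1→0
  (1Δ to stable)
t=6 Δ0: e=0 c=0 d=1 g=1 a=1 f=0 clk=0 b=1
  Δ1: clk:0→1
  Δ2: a:1→0, b:1→0
  (2Δ to stable)
t=7 Δ0: e=0 c=0 d=1 g=1 a=0 f=0 clk=1 b=0
  Δ1: clk:1→0
  (1Δ to stable)
t=8 Δ0: e=0 c=0 d=1 g=1 a=0 f=0 clk=0 b=0
  Δ1: clk:0→1
  Δ2: c:0→1
  Δ3: f:0→1
  Δ4: d:1→0
  Δ5: e:0→1
  (5Δ to stable)
t=9 Δ0: e=1 c=1 d=0 g=1 a=0 f=1 clk=1 b=0
  Δ1: clk:1→0
  (1Δ to stable)
t=10 Δ0: e=1 c=1 d=0 g=1 a=0 f=1 clk=0 b=0
  Δ1: clk:0→1
  Δ2: a:0→1, b:0→1
  (2Δ to stable)
t=11 Δ0: e=1 c=1 d=0 g=1 a=1 f=1 clk=1 b=1
  Δ1: clk:1→0
  (1Δ to stable)
t=12 Δ0: e=1 c=1 d=0 g=1 a=1 f=1 clk=0 b=1
  Δ1: clk:0→1
  Δ2: c:1→0
  Δ3: f:1→0
  Δ4: d:0→1
  Δ5: e:1→0
  (5Δ to stable)
t=13 Δ0: e=0 c=0 d=1 g=1 a=1 f=0 clk=1 b=1
  Δ1: clk:1→0
  (1Δ to stable)
t=14 Δ0: e=0 c=0 d=1 g=1 a=1 f=0 clk=0 b=1
  Δ1: clk:0→1
  Δ2: a:1→0, b:1→0
  (2Δ to stable)
t=15 Δ0: e=0 c=0 d=1 g=1 a=0 f=0 clk=1 b=0
  Δ1: clk:1→0
  (1Δ to stable)
t=16 Δ0: e=0 c=0 d=1 g=1 a=0 f=0 clk=0 b=0
  Δ1: clk:0→1
  Δ2: c:0→1
  Δ3: f:0→1
  Δ4: d:1→0
  Δ5: e:0→1
  (5Δ to stable)
t=17 Δ0: e=1 c=1 d=0 g=1 a=0 f=1 clk=1 b=0
  Δ1: clk:1→0
  (1Δ to stable)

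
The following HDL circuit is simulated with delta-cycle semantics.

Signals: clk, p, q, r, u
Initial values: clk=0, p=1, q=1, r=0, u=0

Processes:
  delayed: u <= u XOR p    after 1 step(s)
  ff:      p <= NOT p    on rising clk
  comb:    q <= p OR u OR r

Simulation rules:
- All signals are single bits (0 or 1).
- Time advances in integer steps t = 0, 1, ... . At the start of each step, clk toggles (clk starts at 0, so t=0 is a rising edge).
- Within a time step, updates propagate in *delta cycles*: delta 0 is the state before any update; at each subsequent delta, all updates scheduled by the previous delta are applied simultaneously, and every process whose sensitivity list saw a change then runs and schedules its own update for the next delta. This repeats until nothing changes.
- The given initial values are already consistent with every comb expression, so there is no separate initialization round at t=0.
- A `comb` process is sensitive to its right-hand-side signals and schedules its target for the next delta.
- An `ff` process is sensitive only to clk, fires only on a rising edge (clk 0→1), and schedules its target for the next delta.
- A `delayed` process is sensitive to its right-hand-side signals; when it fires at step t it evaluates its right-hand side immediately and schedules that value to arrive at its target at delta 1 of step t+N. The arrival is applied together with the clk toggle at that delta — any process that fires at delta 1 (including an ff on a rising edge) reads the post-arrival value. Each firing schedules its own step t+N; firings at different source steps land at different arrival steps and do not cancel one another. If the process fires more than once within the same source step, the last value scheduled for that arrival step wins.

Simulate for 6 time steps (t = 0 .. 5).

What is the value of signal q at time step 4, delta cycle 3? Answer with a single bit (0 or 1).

0

t0.Δ0 p=1 u=0 q=1 clk=0 r=0
t0.Δ1 p=1 u=0 q=1 clk=1 r=0
t0.Δ2 p=0 u=0 q=1 clk=1 r=0
t0.Δ3 p=0 u=0 q=0 clk=1 r=0
t1.Δ0 p=0 u=0 q=0 clk=1 r=0
t1.Δ1 p=0 u=0 q=0 clk=0 r=0
t2.Δ0 p=0 u=0 q=0 clk=0 r=0
t2.Δ1 p=0 u=0 q=0 clk=1 r=0
t2.Δ2 p=1 u=0 q=0 clk=1 r=0
t2.Δ3 p=1 u=0 q=1 clk=1 r=0
t3.Δ0 p=1 u=0 q=1 clk=1 r=0
t3.Δ1 p=1 u=1 q=1 clk=0 r=0
t4.Δ0 p=1 u=1 q=1 clk=0 r=0
t4.Δ1 p=1 u=0 q=1 clk=1 r=0
t4.Δ2 p=0 u=0 q=1 clk=1 r=0
t4.Δ3 p=0 u=0 q=0 clk=1 r=0
t5.Δ0 p=0 u=0 q=0 clk=1 r=0
t5.Δ1 p=0 u=0 q=0 clk=0 r=0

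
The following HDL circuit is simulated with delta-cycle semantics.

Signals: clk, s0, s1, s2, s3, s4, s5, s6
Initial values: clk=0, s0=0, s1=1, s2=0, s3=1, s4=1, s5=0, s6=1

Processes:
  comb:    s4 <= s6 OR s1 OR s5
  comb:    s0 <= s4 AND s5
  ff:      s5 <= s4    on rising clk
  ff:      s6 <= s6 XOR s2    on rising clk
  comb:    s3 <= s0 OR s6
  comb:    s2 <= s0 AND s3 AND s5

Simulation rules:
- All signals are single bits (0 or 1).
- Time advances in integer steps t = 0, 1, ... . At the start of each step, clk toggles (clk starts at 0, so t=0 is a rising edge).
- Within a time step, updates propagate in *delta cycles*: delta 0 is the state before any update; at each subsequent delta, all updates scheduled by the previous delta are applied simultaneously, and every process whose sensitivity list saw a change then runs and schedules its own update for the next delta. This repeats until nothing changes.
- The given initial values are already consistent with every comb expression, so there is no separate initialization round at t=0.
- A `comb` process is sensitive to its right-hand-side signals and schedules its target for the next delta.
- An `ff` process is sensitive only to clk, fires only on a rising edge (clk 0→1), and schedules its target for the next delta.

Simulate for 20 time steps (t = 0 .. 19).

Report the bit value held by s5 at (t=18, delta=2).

[bits: s1,s3,s6,s5,clk,s4,s0,s2]
t=0: Δ0=11100100 Δ1=11101100 Δ2=11111100 Δ3=11111110 Δ4=11111111 | 4Δ
t=1: Δ0=11111111 Δ1=11110111 | 1Δ
t=2: Δ0=11110111 Δ1=11111111 Δ2=11011111 | 2Δ
t=3: Δ0=11011111 Δ1=11010111 | 1Δ
t=4: Δ0=11010111 Δ1=11011111 Δ2=11111111 | 2Δ
t=5: Δ0=11111111 Δ1=11110111 | 1Δ
t=6: Δ0=11110111 Δ1=11111111 Δ2=11011111 | 2Δ
t=7: Δ0=11011111 Δ1=11010111 | 1Δ
t=8: Δ0=11010111 Δ1=11011111 Δ2=11111111 | 2Δ
t=9: Δ0=11111111 Δ1=11110111 | 1Δ
t=10: Δ0=11110111 Δ1=11111111 Δ2=11011111 | 2Δ
t=11: Δ0=11011111 Δ1=11010111 | 1Δ
t=12: Δ0=11010111 Δ1=11011111 Δ2=11111111 | 2Δ
t=13: Δ0=11111111 Δ1=11110111 | 1Δ
t=14: Δ0=11110111 Δ1=11111111 Δ2=11011111 | 2Δ
t=15: Δ0=11011111 Δ1=11010111 | 1Δ
t=16: Δ0=11010111 Δ1=11011111 Δ2=11111111 | 2Δ
t=17: Δ0=11111111 Δ1=11110111 | 1Δ
t=18: Δ0=11110111 Δ1=11111111 Δ2=11011111 | 2Δ
t=19: Δ0=11011111 Δ1=11010111 | 1Δ

1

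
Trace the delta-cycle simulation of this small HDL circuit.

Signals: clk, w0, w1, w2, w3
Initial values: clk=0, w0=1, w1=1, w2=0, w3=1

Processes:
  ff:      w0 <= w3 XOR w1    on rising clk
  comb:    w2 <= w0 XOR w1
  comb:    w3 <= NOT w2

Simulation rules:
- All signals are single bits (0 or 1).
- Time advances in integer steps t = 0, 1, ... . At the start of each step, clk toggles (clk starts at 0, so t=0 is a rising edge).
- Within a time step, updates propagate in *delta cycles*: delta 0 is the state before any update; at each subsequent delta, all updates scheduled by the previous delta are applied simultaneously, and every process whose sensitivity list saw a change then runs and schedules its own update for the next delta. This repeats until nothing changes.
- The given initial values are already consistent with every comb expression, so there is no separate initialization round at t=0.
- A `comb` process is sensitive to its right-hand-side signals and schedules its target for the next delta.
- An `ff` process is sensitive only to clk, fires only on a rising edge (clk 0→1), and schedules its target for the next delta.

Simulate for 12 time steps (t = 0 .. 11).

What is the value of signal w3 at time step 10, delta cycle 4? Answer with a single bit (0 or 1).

[bits: w2,w3,w0,clk,w1]
t=0: Δ0=01101 Δ1=01111 Δ2=01011 Δ3=11011 Δ4=10011 | 4Δ
t=1: Δ0=10011 Δ1=10001 | 1Δ
t=2: Δ0=10001 Δ1=10011 Δ2=10111 Δ3=00111 Δ4=01111 | 4Δ
t=3: Δ0=01111 Δ1=01101 | 1Δ
t=4: Δ0=01101 Δ1=01111 Δ2=01011 Δ3=11011 Δ4=10011 | 4Δ
t=5: Δ0=10011 Δ1=10001 | 1Δ
t=6: Δ0=10001 Δ1=10011 Δ2=10111 Δ3=00111 Δ4=01111 | 4Δ
t=7: Δ0=01111 Δ1=01101 | 1Δ
t=8: Δ0=01101 Δ1=01111 Δ2=01011 Δ3=11011 Δ4=10011 | 4Δ
t=9: Δ0=10011 Δ1=10001 | 1Δ
t=10: Δ0=10001 Δ1=10011 Δ2=10111 Δ3=00111 Δ4=01111 | 4Δ
t=11: Δ0=01111 Δ1=01101 | 1Δ

1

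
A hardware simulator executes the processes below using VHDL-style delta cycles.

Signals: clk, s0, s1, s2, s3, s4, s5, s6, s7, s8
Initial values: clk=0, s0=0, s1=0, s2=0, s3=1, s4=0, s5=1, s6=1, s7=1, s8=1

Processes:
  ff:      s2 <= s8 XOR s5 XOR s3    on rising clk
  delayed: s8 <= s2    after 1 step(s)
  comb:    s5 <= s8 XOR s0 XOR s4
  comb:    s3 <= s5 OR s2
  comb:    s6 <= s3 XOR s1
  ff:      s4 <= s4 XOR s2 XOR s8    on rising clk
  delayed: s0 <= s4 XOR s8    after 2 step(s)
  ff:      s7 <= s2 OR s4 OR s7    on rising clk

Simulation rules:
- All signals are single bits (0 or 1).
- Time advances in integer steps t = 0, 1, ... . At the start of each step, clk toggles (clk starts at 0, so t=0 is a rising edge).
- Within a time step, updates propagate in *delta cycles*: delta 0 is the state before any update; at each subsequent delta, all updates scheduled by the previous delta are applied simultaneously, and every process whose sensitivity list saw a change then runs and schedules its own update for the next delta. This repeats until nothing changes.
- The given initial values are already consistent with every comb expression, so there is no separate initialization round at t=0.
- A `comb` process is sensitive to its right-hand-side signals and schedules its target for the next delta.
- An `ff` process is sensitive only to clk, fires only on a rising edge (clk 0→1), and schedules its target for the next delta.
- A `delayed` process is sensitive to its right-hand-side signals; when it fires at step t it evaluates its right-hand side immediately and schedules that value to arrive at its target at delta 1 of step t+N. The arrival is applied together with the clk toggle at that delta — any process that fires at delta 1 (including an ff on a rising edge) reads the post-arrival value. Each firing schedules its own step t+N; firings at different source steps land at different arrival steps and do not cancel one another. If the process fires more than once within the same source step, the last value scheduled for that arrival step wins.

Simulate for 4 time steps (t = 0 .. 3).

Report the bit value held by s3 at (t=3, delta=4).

t0.Δ0 clk=0 s4=0 s0=0 s2=0 s1=0 s7=1 s6=1 s5=1 s3=1 s8=1
t0.Δ1 clk=1 s4=0 s0=0 s2=0 s1=0 s7=1 s6=1 s5=1 s3=1 s8=1
t0.Δ2 clk=1 s4=1 s0=0 s2=1 s1=0 s7=1 s6=1 s5=1 s3=1 s8=1
t0.Δ3 clk=1 s4=1 s0=0 s2=1 s1=0 s7=1 s6=1 s5=0 s3=1 s8=1
t1.Δ0 clk=1 s4=1 s0=0 s2=1 s1=0 s7=1 s6=1 s5=0 s3=1 s8=1
t1.Δ1 clk=0 s4=1 s0=0 s2=1 s1=0 s7=1 s6=1 s5=0 s3=1 s8=1
t2.Δ0 clk=0 s4=1 s0=0 s2=1 s1=0 s7=1 s6=1 s5=0 s3=1 s8=1
t2.Δ1 clk=1 s4=1 s0=0 s2=1 s1=0 s7=1 s6=1 s5=0 s3=1 s8=1
t2.Δ2 clk=1 s4=1 s0=0 s2=0 s1=0 s7=1 s6=1 s5=0 s3=1 s8=1
t2.Δ3 clk=1 s4=1 s0=0 s2=0 s1=0 s7=1 s6=1 s5=0 s3=0 s8=1
t2.Δ4 clk=1 s4=1 s0=0 s2=0 s1=0 s7=1 s6=0 s5=0 s3=0 s8=1
t3.Δ0 clk=1 s4=1 s0=0 s2=0 s1=0 s7=1 s6=0 s5=0 s3=0 s8=1
t3.Δ1 clk=0 s4=1 s0=0 s2=0 s1=0 s7=1 s6=0 s5=0 s3=0 s8=0
t3.Δ2 clk=0 s4=1 s0=0 s2=0 s1=0 s7=1 s6=0 s5=1 s3=0 s8=0
t3.Δ3 clk=0 s4=1 s0=0 s2=0 s1=0 s7=1 s6=0 s5=1 s3=1 s8=0
t3.Δ4 clk=0 s4=1 s0=0 s2=0 s1=0 s7=1 s6=1 s5=1 s3=1 s8=0

1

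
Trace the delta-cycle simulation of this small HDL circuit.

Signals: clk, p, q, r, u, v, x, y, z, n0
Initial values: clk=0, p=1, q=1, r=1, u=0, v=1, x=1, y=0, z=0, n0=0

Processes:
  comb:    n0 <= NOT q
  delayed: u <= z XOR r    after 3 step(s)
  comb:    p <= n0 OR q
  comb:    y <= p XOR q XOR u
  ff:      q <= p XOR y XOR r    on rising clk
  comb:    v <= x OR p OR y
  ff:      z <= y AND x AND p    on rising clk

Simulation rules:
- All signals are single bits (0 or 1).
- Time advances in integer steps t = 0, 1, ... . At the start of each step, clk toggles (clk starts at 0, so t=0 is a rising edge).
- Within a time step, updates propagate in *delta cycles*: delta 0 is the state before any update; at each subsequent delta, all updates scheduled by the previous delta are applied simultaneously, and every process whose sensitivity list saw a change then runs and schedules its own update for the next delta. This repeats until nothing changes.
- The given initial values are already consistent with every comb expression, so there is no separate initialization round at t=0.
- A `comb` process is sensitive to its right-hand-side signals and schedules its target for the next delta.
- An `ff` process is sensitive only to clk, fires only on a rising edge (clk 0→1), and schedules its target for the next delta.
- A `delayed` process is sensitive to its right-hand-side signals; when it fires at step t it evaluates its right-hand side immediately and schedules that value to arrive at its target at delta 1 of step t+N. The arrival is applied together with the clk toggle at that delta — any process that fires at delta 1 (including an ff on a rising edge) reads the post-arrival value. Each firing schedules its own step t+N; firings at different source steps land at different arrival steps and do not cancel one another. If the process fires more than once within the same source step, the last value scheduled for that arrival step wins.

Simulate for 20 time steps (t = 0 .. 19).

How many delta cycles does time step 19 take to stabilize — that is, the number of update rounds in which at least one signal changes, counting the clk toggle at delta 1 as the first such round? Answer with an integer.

2

t=0 Δ0: x=1 n0=0 v=1 z=0 r=1 y=0 p=1 u=0 clk=0 q=1
  Δ1: clk:0→1
  Δ2: q:1→0
  Δ3: n0:0→1, y:0→1, p:1→0
  Δ4: y:1→0, p:0→1
  Δ5: y:0→1
  (5Δ to stable)
t=1 Δ0: x=1 n0=1 v=1 z=0 r=1 y=1 p=1 u=0 clk=1 q=0
  Δ1: clk:1→0
  (1Δ to stable)
t=2 Δ0: x=1 n0=1 v=1 z=0 r=1 y=1 p=1 u=0 clk=0 q=0
  Δ1: clk:0→1
  Δ2: z:0→1, q:0→1
  Δ3: n0:1→0, y:1→0
  (3Δ to stable)
t=3 Δ0: x=1 n0=0 v=1 z=1 r=1 y=0 p=1 u=0 clk=1 q=1
  Δ1: clk:1→0
  (1Δ to stable)
t=4 Δ0: x=1 n0=0 v=1 z=1 r=1 y=0 p=1 u=0 clk=0 q=1
  Δ1: clk:0→1
  Δ2: z:1→0, q:1→0
  Δ3: n0:0→1, y:0→1, p:1→0
  Δ4: y:1→0, p:0→1
  Δ5: y:0→1
  (5Δ to stable)
t=5 Δ0: x=1 n0=1 v=1 z=0 r=1 y=1 p=1 u=0 clk=1 q=0
  Δ1: clk:1→0
  (1Δ to stable)
t=6 Δ0: x=1 n0=1 v=1 z=0 r=1 y=1 p=1 u=0 clk=0 q=0
  Δ1: clk:0→1
  Δ2: z:0→1, q:0→1
  Δ3: n0:1→0, y:1→0
  (3Δ to stable)
t=7 Δ0: x=1 n0=0 v=1 z=1 r=1 y=0 p=1 u=0 clk=1 q=1
  Δ1: u:0→1, clk:1→0
  Δ2: y:0→1
  (2Δ to stable)
t=8 Δ0: x=1 n0=0 v=1 z=1 r=1 y=1 p=1 u=1 clk=0 q=1
  Δ1: clk:0→1
  (1Δ to stable)
t=9 Δ0: x=1 n0=0 v=1 z=1 r=1 y=1 p=1 u=1 clk=1 q=1
  Δ1: u:1→0, clk:1→0
  Δ2: y:1→0
  (2Δ to stable)
t=10 Δ0: x=1 n0=0 v=1 z=1 r=1 y=0 p=1 u=0 clk=0 q=1
  Δ1: clk:0→1
  Δ2: z:1→0, q:1→0
  Δ3: n0:0→1, y:0→1, p:1→0
  Δ4: y:1→0, p:0→1
  Δ5: y:0→1
  (5Δ to stable)
t=11 Δ0: x=1 n0=1 v=1 z=0 r=1 y=1 p=1 u=0 clk=1 q=0
  Δ1: clk:1→0
  (1Δ to stable)
t=12 Δ0: x=1 n0=1 v=1 z=0 r=1 y=1 p=1 u=0 clk=0 q=0
  Δ1: clk:0→1
  Δ2: z:0→1, q:0→1
  Δ3: n0:1→0, y:1→0
  (3Δ to stable)
t=13 Δ0: x=1 n0=0 v=1 z=1 r=1 y=0 p=1 u=0 clk=1 q=1
  Δ1: u:0→1, clk:1→0
  Δ2: y:0→1
  (2Δ to stable)
t=14 Δ0: x=1 n0=0 v=1 z=1 r=1 y=1 p=1 u=1 clk=0 q=1
  Δ1: clk:0→1
  (1Δ to stable)
t=15 Δ0: x=1 n0=0 v=1 z=1 r=1 y=1 p=1 u=1 clk=1 q=1
  Δ1: u:1→0, clk:1→0
  Δ2: y:1→0
  (2Δ to stable)
t=16 Δ0: x=1 n0=0 v=1 z=1 r=1 y=0 p=1 u=0 clk=0 q=1
  Δ1: clk:0→1
  Δ2: z:1→0, q:1→0
  Δ3: n0:0→1, y:0→1, p:1→0
  Δ4: y:1→0, p:0→1
  Δ5: y:0→1
  (5Δ to stable)
t=17 Δ0: x=1 n0=1 v=1 z=0 r=1 y=1 p=1 u=0 clk=1 q=0
  Δ1: clk:1→0
  (1Δ to stable)
t=18 Δ0: x=1 n0=1 v=1 z=0 r=1 y=1 p=1 u=0 clk=0 q=0
  Δ1: clk:0→1
  Δ2: z:0→1, q:0→1
  Δ3: n0:1→0, y:1→0
  (3Δ to stable)
t=19 Δ0: x=1 n0=0 v=1 z=1 r=1 y=0 p=1 u=0 clk=1 q=1
  Δ1: u:0→1, clk:1→0
  Δ2: y:0→1
  (2Δ to stable)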